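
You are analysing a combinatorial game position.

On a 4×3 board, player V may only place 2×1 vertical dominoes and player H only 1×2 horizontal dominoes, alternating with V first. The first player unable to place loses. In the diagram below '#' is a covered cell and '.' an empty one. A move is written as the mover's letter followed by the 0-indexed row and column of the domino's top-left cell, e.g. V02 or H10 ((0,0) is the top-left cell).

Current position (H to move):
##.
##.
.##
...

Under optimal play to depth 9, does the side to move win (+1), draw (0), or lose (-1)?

p1 H@[##./##./.##/...]: H30[##./##./.##/##.]-1* H31[##./##./.##/.##]-1
p2 V@[##./##./.##/##.]: V02[###/###/.##/##.]+1*
p3 H@[###/###/.##/##.] terminal -1; root [##./##./.##/...] d9

value(##./##./.##/..., H) = -1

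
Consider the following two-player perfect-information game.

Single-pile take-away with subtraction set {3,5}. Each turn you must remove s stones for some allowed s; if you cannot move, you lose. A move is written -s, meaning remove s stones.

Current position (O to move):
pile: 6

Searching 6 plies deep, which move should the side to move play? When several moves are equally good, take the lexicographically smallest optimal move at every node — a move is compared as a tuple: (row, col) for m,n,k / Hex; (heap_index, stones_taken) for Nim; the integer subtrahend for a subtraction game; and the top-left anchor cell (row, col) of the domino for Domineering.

O's best at [6]: -5

[6] O move#1: -3:-1/3, -5:+1/1*
[1] end (terminal -1, X#2); searched 6 to 6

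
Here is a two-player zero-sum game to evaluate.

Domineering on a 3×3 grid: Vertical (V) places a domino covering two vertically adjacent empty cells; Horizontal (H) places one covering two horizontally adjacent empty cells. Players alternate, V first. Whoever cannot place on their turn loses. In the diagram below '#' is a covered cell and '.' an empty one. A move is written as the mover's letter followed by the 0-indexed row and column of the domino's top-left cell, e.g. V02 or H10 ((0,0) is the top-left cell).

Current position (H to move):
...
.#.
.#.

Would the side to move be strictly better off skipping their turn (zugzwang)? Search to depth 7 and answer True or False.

p1 H@[.../.#./.#.]: H00[##./.#./.#.]-1* H01[.##/.#./.#.]-1
p2 V@[##./.#./.#.]: V02[###/.##/.#.]+1* V10[##./##./##.]+1 V12[##./.##/.##]+1
p3 H@[###/.##/.#.] terminal -1; root [.../.#./.#.] d7
suppose H passes — search the same position with V to move:
pass> p1 V@[.../.#./.#.]: V00[#../##./.#.]+1* V02[..#/.##/.#.]+1 V10[.../##./##.]+1 V12[.../.##/.##]+1
pass> p2 H@[#../##./.#.]: H01[###/##./.#.]-1*
pass> p3 V@[###/##./.#.]: V12[###/###/.##]+1*
pass> p4 H@[###/###/.##] terminal -1; root [.../.#./.#.] d7
for H: play -1, pass -1

zugzwang(.../.#./.#., H) = False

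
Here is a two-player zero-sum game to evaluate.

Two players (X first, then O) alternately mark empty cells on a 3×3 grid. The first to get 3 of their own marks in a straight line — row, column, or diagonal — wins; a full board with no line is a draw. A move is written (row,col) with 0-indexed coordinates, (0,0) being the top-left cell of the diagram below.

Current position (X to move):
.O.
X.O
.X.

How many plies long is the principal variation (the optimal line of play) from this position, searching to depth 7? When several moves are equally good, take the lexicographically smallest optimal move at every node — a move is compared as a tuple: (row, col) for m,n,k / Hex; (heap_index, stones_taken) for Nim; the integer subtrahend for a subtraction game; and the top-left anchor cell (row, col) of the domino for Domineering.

PV length from [.O./X.O/.X.]: 5 plies

[.O./X.O/.X.] X move#1: (0,0):+0/XO./X.O/.X., (0,2):+0/.OX/X.O/.X., (1,1):-1/.O./XXO/.X., (2,0):+1/.O./X.O/XX.*, (2,2):+0/.O./X.O/.XX
[.O./X.O/XX.] O move#2: (0,0):-1/OO./X.O/XX.*, (0,2):-1/.OO/X.O/XX., (1,1):-1/.O./XOO/XX., (2,2):-1/.O./X.O/XXO
[OO./X.O/XX.] X move#3: (0,2):+1/OOX/X.O/XX.*, (1,1):-1/OO./XXO/XX., (2,2):+1/OO./X.O/XXX
[OOX/X.O/XX.] O move#4: (1,1):-1/OOX/XOO/XX.*, (2,2):-1/OOX/X.O/XXO
[OOX/XOO/XX.] X move#5: (2,2):+1/OOX/XOO/XXX*
[OOX/XOO/XXX] end (terminal -1, O#6); searched .O./X.O/.X. to 7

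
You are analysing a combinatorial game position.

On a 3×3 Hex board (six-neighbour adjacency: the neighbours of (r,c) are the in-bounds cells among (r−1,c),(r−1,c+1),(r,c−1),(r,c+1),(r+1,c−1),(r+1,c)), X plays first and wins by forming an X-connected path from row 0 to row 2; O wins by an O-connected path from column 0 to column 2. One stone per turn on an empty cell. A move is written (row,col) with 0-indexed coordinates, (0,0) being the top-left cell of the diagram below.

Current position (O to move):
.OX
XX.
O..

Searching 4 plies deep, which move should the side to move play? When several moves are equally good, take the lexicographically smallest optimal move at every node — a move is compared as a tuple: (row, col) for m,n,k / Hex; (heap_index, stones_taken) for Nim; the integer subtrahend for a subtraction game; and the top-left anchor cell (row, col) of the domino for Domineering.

O's best at [.OX/XX./O..]: (2,1)

ply 1, O at .OX/XX./O.. | (0,0)=-1→OOX/XX./O..; (1,2)=-1→.OX/XXO/O..; (2,1)=+1→.OX/XX./OO.*; (2,2)=-1→.OX/XX./O.O
ply 2, X at .OX/XX./OO. | (0,0)=-1→XOX/XX./OO.*; (1,2)=-1→.OX/XXX/OO.; (2,2)=-1→.OX/XX./OOX
ply 3, O at XOX/XX./OO. | (1,2)=+1→XOX/XXO/OO.*; (2,2)=+1→XOX/XX./OOO
ply 4: XOX/XXO/OO. is terminal -1 (X); from .OX/XX./O.. depth 4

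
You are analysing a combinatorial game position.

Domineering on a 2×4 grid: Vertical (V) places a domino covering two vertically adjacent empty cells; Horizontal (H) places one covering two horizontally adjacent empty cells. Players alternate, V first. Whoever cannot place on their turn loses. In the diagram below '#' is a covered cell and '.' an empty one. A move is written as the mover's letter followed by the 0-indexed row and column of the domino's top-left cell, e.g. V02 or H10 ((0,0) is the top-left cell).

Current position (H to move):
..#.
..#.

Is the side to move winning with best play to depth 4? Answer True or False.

H winning at [..#./..#.]: True

ply 1, H at ..#./..#. | H00=+1→###./..#.*; H10=+1→..#./###.
ply 2, V at ###./..#. | V03=-1→####/..##*
ply 3, H at ####/..## | H10=+1→####/####*
ply 4: ####/#### is terminal -1 (V); from ..#./..#. depth 4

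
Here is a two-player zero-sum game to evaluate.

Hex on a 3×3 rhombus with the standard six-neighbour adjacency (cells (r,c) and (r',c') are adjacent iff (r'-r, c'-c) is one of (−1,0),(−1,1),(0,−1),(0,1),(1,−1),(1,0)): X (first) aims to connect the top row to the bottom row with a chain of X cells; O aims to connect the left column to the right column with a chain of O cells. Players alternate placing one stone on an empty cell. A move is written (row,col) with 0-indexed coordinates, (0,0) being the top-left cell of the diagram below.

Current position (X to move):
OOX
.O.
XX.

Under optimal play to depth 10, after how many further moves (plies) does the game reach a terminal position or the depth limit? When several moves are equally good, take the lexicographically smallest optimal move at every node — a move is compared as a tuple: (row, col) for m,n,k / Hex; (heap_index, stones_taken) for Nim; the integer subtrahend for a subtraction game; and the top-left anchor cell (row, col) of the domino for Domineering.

ply 1, X at OOX/.O./XX. | (1,0)=-1→OOX/XO./XX.; (1,2)=+1→OOX/.OX/XX.*; (2,2)=-1→OOX/.O./XXX
ply 2: OOX/.OX/XX. is terminal -1 (O); from OOX/.O./XX. depth 10

PV length from [OOX/.O./XX.]: 1 ply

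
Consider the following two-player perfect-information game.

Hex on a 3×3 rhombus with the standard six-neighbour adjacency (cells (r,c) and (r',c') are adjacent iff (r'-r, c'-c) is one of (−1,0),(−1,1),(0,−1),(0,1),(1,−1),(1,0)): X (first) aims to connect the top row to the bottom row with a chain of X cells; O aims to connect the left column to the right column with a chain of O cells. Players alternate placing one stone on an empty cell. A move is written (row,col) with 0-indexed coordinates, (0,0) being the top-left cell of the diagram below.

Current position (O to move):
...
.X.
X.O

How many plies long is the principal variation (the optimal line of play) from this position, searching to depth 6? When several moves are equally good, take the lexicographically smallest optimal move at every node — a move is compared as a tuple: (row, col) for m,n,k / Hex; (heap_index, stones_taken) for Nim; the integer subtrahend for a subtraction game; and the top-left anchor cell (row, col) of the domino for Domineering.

PV length from [.../.X./X.O]: 2 plies

ply 1, O at .../.X./X.O | (0,0)=-1→O../.X./X.O*; (0,1)=-1→.O./.X./X.O; (0,2)=-1→..O/.X./X.O; (1,0)=-1→.../OX./X.O; (1,2)=-1→.../.XO/X.O; (2,1)=-1→.../.X./XOO
ply 2, X at O../.X./X.O | (0,1)=+1→OX./.X./X.O*; (0,2)=+1→O.X/.X./X.O; (1,0)=+1→O../XX./X.O; (1,2)=+1→O../.XX/X.O; (2,1)=+1→O../.X./XXO
ply 3: OX./.X./X.O is terminal -1 (O); from .../.X./X.O depth 6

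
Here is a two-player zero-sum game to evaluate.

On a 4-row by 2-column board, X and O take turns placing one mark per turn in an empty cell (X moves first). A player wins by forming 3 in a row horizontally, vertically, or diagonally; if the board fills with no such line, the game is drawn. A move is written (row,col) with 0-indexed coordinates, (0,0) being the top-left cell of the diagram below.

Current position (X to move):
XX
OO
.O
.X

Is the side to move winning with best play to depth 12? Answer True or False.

p1 X@[XX/OO/.O/.X]: (2,0)[XX/OO/XO/.X]+0* (3,0)[XX/OO/.O/XX]+0
p2 O@[XX/OO/XO/.X]: (3,0)[XX/OO/XO/OX]+0*
p3 X@[XX/OO/XO/OX] terminal +0; root [XX/OO/.O/.X] d12

X winning at [XX/OO/.O/.X]: False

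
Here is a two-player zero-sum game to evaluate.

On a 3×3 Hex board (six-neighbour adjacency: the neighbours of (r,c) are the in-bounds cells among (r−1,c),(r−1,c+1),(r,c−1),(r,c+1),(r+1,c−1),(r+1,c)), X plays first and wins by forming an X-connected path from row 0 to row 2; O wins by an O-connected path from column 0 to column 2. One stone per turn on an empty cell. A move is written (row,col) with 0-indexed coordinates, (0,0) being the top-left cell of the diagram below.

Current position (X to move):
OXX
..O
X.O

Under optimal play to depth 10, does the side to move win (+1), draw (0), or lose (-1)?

[OXX/..O/X.O] X move#1: (1,0):+1/OXX/X.O/X.O*, (1,1):+1/OXX/.XO/X.O, (2,1):+1/OXX/..O/XXO
[OXX/X.O/X.O] end (terminal -1, O#2); searched OXX/..O/X.O to 10

value(OXX/..O/X.O, X) = +1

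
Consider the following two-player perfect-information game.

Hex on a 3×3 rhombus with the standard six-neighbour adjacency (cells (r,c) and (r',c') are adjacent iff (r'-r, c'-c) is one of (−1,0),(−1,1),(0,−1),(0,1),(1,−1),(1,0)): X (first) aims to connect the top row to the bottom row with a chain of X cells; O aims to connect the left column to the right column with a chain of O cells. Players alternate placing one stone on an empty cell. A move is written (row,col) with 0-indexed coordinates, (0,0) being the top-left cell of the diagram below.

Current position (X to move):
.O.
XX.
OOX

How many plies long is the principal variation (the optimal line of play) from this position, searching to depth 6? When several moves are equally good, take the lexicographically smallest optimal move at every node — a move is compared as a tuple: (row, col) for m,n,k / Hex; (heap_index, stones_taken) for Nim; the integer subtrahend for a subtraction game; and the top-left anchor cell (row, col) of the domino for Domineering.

[.O./XX./OOX] X move#1: (0,0):-1/XO./XX./OOX, (0,2):-1/.OX/XX./OOX, (1,2):+1/.O./XXX/OOX*
[.O./XXX/OOX] O move#2: (0,0):-1/OO./XXX/OOX*, (0,2):-1/.OO/XXX/OOX
[OO./XXX/OOX] X move#3: (0,2):+1/OOX/XXX/OOX*
[OOX/XXX/OOX] end (terminal -1, O#4); searched .O./XX./OOX to 6

PV length from [.O./XX./OOX]: 3 plies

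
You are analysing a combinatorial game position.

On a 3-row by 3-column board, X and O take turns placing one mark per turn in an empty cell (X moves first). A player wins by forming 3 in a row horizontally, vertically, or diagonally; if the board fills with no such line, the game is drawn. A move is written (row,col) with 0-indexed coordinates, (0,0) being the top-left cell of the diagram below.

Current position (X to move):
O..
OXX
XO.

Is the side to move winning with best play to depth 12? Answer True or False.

X winning at [O../OXX/XO.]: True

p1 X@[O../OXX/XO.]: (0,1)[OX./OXX/XO.]+0 (0,2)[O.X/OXX/XO.]+1* (2,2)[O../OXX/XOX]+0
p2 O@[O.X/OXX/XO.] terminal -1; root [O../OXX/XO.] d12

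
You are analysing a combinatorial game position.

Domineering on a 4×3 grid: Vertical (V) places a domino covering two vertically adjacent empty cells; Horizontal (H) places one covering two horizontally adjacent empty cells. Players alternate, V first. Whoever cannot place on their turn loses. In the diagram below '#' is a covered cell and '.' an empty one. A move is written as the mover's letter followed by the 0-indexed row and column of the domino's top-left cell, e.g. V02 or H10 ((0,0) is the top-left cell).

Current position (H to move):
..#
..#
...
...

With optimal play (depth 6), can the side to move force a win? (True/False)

ply 1, H at ..#/..#/.../... | H00=-1→###/..#/.../...*; H10=-1→..#/###/.../...; H20=-1→..#/..#/##./...; H21=-1→..#/..#/.##/...; H30=-1→..#/..#/.../##.; H31=-1→..#/..#/.../.##
ply 2, V at ###/..#/.../... | V10=-1→###/#.#/#../...; V11=+1→###/.##/.#./...*; V20=-1→###/..#/#../#..; V21=+1→###/..#/.#./.#.; V22=-1→###/..#/..#/..#
ply 3, H at ###/.##/.#./... | H30=-1→###/.##/.#./##.*; H31=-1→###/.##/.#./.##
ply 4, V at ###/.##/.#./##. | V10=+1→###/###/##./##.*; V22=+1→###/.##/.##/###
ply 5: ###/###/##./##. is terminal -1 (H); from ..#/..#/.../... depth 6

H winning at [..#/..#/.../...]: False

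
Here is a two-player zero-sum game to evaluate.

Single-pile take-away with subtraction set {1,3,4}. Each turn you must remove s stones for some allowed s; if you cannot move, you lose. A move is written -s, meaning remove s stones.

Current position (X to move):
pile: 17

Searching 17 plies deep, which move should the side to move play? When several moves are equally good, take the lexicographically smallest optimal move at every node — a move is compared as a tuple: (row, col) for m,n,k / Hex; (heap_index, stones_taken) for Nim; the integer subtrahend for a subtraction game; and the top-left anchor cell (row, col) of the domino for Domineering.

ply 1, X at 17 | -1=+1→16*; -3=+1→14; -4=-1→13
ply 2, O at 16 | -1=-1→15*; -3=-1→13; -4=-1→12
ply 3, X at 15 | -1=+1→14*; -3=-1→12; -4=-1→11
ply 4, O at 14 | -1=-1→13*; -3=-1→11; -4=-1→10
ply 5, X at 13 | -1=-1→12; -3=-1→10; -4=+1→9*
ply 6, O at 9 | -1=-1→8*; -3=-1→6; -4=-1→5
ply 7, X at 8 | -1=+1→7*; -3=-1→5; -4=-1→4
ply 8, O at 7 | -1=-1→6*; -3=-1→4; -4=-1→3
ply 9, X at 6 | -1=-1→5; -3=-1→3; -4=+1→2*
ply 10, O at 2 | -1=-1→1*
ply 11, X at 1 | -1=+1→0*
ply 12: 0 is terminal -1 (O); from 17 depth 17

X's best at [17]: -1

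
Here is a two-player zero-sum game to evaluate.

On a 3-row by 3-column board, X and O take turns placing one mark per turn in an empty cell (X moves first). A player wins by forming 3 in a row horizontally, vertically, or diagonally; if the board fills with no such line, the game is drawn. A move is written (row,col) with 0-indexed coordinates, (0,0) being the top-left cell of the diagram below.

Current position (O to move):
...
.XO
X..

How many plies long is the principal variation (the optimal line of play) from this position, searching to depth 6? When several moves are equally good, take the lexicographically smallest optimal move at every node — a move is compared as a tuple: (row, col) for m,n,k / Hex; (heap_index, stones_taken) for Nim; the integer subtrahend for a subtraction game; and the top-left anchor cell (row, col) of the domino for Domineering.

PV length from [.../.XO/X..]: 4 plies

ply 1, O at .../.XO/X.. | (0,0)=-1→O../.XO/X..*; (0,1)=-1→.O./.XO/X..; (0,2)=-1→..O/.XO/X..; (1,0)=-1→.../OXO/X..; (2,1)=-1→.../.XO/XO.; (2,2)=-1→.../.XO/X.O
ply 2, X at O../.XO/X.. | (0,1)=+1→OX./.XO/X..*; (0,2)=+1→O.X/.XO/X..; (1,0)=-1→O../XXO/X..; (2,1)=+1→O../.XO/XX.; (2,2)=+1→O../.XO/X.X
ply 3, O at OX./.XO/X.. | (0,2)=-1→OXO/.XO/X..*; (1,0)=-1→OX./OXO/X..; (2,1)=-1→OX./.XO/XO.; (2,2)=-1→OX./.XO/X.O
ply 4, X at OXO/.XO/X.. | (1,0)=-1→OXO/XXO/X..; (2,1)=+1→OXO/.XO/XX.*; (2,2)=+0→OXO/.XO/X.X
ply 5: OXO/.XO/XX. is terminal -1 (O); from .../.XO/X.. depth 6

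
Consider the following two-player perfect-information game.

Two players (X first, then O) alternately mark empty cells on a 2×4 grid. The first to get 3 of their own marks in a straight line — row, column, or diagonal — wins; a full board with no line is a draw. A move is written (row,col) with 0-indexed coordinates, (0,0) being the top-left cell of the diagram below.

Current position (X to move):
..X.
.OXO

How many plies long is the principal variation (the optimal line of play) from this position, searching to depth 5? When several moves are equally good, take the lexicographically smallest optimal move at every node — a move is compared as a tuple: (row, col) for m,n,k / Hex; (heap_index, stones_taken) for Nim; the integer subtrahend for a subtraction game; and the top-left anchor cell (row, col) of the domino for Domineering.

PV length from [..X./.OXO]: 3 plies

p1 X@[..X./.OXO]: (0,0)[X.X./.OXO]+0 (0,1)[.XX./.OXO]+1* (0,3)[..XX/.OXO]+0 (1,0)[..X./XOXO]+0
p2 O@[.XX./.OXO]: (0,0)[OXX./.OXO]-1* (0,3)[.XXO/.OXO]-1 (1,0)[.XX./OOXO]-1
p3 X@[OXX./.OXO]: (0,3)[OXXX/.OXO]+1* (1,0)[OXX./XOXO]+0
p4 O@[OXXX/.OXO] terminal -1; root [..X./.OXO] d5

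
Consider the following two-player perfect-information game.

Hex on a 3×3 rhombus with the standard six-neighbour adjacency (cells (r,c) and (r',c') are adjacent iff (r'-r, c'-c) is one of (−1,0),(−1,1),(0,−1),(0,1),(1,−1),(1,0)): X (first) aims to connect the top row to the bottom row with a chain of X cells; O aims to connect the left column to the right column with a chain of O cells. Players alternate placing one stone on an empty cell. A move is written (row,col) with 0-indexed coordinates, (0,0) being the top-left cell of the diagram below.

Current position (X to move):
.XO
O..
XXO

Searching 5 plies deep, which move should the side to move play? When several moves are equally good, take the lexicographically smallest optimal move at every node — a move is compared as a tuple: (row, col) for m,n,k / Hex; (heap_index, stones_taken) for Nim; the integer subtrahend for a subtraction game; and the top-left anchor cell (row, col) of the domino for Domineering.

p1 X@[.XO/O../XXO]: (0,0)[XXO/O../XXO]-1 (1,1)[.XO/OX./XXO]+1* (1,2)[.XO/O.X/XXO]-1
p2 O@[.XO/OX./XXO] terminal -1; root [.XO/O../XXO] d5

X's best at [.XO/O../XXO]: (1,1)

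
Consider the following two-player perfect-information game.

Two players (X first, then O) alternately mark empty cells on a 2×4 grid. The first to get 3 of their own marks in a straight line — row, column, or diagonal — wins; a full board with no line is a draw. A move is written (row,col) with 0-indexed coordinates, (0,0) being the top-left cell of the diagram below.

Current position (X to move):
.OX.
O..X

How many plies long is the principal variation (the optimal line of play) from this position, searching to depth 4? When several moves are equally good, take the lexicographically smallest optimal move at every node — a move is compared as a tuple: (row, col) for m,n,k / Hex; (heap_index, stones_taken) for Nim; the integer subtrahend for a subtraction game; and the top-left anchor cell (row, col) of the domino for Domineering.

PV length from [.OX./O..X]: 4 plies

[.OX./O..X] X move#1: (0,0):+0/XOX./O..X*, (0,3):+0/.OXX/O..X, (1,1):+0/.OX./OX.X, (1,2):+0/.OX./O.XX
[XOX./O..X] O move#2: (0,3):+0/XOXO/O..X*, (1,1):+0/XOX./OO.X, (1,2):+0/XOX./O.OX
[XOXO/O..X] X move#3: (1,1):+0/XOXO/OX.X*, (1,2):+0/XOXO/O.XX
[XOXO/OX.X] O move#4: (1,2):+0/XOXO/OXOX*
[XOXO/OXOX] end (terminal +0, X#5); searched .OX./O..X to 4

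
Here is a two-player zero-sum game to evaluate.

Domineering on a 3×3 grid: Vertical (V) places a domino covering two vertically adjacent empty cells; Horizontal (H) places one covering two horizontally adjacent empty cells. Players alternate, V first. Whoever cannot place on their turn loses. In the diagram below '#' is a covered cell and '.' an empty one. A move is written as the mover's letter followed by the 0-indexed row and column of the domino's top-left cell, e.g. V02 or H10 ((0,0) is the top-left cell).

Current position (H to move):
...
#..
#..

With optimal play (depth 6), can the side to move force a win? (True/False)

H winning at [.../#../#..]: True

[.../#../#..] H move#1: H00:-1/##./#../#.., H01:-1/.##/#../#.., H11:+1/.../###/#..*, H21:-1/.../#../###
[.../###/#..] end (terminal -1, V#2); searched .../#../#.. to 6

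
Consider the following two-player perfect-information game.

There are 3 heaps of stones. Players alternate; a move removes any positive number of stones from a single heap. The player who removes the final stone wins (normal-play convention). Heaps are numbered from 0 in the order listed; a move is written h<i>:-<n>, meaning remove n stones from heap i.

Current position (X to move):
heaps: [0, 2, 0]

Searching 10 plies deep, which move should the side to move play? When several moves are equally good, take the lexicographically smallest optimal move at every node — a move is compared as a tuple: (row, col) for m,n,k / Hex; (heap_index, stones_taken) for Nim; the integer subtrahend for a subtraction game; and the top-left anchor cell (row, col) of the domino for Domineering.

X's best at [(0,2,0)]: h1:-2

ply 1, X at (0,2,0) | h1:-1=-1→(0,1,0); h1:-2=+1→(0,0,0)*
ply 2: (0,0,0) is terminal -1 (O); from (0,2,0) depth 10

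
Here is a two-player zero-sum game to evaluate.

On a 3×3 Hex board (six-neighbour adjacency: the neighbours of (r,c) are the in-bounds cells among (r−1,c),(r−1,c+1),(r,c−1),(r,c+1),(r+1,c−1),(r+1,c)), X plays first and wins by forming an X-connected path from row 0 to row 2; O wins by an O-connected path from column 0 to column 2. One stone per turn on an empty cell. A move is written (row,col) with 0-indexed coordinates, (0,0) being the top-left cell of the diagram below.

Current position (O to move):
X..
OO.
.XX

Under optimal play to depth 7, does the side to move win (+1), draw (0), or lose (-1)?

[X../OO./.XX] O move#1: (0,1):+1/XO./OO./.XX*, (0,2):+1/X.O/OO./.XX, (1,2):+1/X../OOO/.XX, (2,0):+1/X../OO./OXX
[XO./OO./.XX] X move#2: (0,2):-1/XOX/OO./.XX*, (1,2):-1/XO./OOX/.XX, (2,0):-1/XO./OO./XXX
[XOX/OO./.XX] O move#3: (1,2):+1/XOX/OOO/.XX*, (2,0):-1/XOX/OO./OXX
[XOX/OOO/.XX] end (terminal -1, X#4); searched X../OO./.XX to 7

value(X../OO./.XX, O) = +1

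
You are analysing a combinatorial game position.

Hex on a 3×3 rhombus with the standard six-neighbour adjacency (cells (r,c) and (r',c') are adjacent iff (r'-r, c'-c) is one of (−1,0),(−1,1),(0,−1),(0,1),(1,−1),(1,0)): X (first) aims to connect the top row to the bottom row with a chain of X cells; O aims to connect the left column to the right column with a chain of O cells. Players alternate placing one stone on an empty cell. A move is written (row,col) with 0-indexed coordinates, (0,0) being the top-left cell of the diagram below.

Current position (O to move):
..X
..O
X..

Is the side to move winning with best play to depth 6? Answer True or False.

ply 1, O at ..X/..O/X.. | (0,0)=-1→O.X/..O/X..*; (0,1)=-1→.OX/..O/X..; (1,0)=-1→..X/O.O/X..; (1,1)=-1→..X/.OO/X..; (2,1)=-1→..X/..O/XO.; (2,2)=-1→..X/..O/X.O
ply 2, X at O.X/..O/X.. | (0,1)=+1→OXX/..O/X..*; (1,0)=+1→O.X/X.O/X..; (1,1)=+1→O.X/.XO/X..; (2,1)=-1→O.X/..O/XX.; (2,2)=-1→O.X/..O/X.X
ply 3, O at OXX/..O/X.. | (1,0)=-1→OXX/O.O/X..*; (1,1)=-1→OXX/.OO/X..; (2,1)=-1→OXX/..O/XO.; (2,2)=-1→OXX/..O/X.O
ply 4, X at OXX/O.O/X.. | (1,1)=+1→OXX/OXO/X..*; (2,1)=-1→OXX/O.O/XX.; (2,2)=-1→OXX/O.O/X.X
ply 5: OXX/OXO/X.. is terminal -1 (O); from ..X/..O/X.. depth 6

O winning at [..X/..O/X..]: False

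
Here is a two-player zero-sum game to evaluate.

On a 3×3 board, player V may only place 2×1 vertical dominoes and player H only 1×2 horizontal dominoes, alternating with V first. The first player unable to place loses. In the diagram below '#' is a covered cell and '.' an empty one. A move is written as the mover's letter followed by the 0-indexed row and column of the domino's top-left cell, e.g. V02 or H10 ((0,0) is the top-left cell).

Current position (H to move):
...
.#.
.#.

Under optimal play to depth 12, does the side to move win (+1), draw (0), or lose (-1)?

value(.../.#./.#., H) = -1

p1 H@[.../.#./.#.]: H00[##./.#./.#.]-1* H01[.##/.#./.#.]-1
p2 V@[##./.#./.#.]: V02[###/.##/.#.]+1* V10[##./##./##.]+1 V12[##./.##/.##]+1
p3 H@[###/.##/.#.] terminal -1; root [.../.#./.#.] d12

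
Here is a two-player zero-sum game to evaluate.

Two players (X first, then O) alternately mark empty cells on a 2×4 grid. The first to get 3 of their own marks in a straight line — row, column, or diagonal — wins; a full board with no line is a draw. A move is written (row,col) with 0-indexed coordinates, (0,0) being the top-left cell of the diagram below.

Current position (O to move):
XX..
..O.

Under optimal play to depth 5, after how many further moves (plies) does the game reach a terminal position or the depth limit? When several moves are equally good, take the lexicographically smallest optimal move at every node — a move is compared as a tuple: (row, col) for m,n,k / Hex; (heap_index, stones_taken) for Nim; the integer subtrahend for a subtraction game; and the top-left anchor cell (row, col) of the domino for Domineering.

PV length from [XX../..O.]: 5 plies

p1 O@[XX../..O.]: (0,2)[XXO./..O.]+0* (0,3)[XX.O/..O.]-1 (1,0)[XX../O.O.]-1 (1,1)[XX../.OO.]-1 (1,3)[XX../..OO]-1
p2 X@[XXO./..O.]: (0,3)[XXOX/..O.]-1 (1,0)[XXO./X.O.]+0* (1,1)[XXO./.XO.]+0 (1,3)[XXO./..OX]+0
p3 O@[XXO./X.O.]: (0,3)[XXOO/X.O.]+0* (1,1)[XXO./XOO.]+0 (1,3)[XXO./X.OO]+0
p4 X@[XXOO/X.O.]: (1,1)[XXOO/XXO.]+0* (1,3)[XXOO/X.OX]+0
p5 O@[XXOO/XXO.]: (1,3)[XXOO/XXOO]+0*
p6 X@[XXOO/XXOO] terminal +0; root [XX../..O.] d5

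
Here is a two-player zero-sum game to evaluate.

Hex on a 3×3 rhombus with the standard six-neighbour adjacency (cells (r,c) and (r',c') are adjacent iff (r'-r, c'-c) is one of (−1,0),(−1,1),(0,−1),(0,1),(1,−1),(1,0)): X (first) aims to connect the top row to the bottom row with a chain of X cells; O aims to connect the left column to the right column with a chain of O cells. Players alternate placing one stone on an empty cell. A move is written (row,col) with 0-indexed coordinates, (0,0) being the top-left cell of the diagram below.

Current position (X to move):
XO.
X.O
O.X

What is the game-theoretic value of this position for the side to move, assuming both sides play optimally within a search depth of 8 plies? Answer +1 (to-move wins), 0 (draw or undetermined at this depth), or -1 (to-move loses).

ply 1, X at XO./X.O/O.X | (0,2)=-1→XOX/X.O/O.X*; (1,1)=-1→XO./XXO/O.X; (2,1)=-1→XO./X.O/OXX
ply 2, O at XOX/X.O/O.X | (1,1)=+1→XOX/XOO/O.X*; (2,1)=+1→XOX/X.O/OOX
ply 3: XOX/XOO/O.X is terminal -1 (X); from XO./X.O/O.X depth 8

value(XO./X.O/O.X, X) = -1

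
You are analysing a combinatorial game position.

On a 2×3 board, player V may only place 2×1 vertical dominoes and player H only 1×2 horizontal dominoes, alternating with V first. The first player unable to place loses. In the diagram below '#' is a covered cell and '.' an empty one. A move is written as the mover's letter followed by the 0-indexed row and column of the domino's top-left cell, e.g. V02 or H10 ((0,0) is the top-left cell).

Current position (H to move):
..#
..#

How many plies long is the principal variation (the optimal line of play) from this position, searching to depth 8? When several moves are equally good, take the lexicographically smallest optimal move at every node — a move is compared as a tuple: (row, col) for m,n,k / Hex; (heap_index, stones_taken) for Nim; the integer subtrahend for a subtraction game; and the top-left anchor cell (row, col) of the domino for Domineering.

PV length from [..#/..#]: 1 ply

ply 1, H at ..#/..# | H00=+1→###/..#*; H10=+1→..#/###
ply 2: ###/..# is terminal -1 (V); from ..#/..# depth 8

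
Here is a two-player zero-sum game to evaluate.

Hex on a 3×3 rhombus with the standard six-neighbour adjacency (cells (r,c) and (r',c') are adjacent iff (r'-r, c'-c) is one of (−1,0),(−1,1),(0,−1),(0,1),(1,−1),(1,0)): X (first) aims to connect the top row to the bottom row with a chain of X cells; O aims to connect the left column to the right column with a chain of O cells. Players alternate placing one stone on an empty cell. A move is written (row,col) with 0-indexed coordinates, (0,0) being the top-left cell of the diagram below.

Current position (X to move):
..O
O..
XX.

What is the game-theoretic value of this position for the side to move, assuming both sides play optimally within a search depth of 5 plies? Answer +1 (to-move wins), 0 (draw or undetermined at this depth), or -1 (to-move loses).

value(..O/O../XX., X) = -1

p1 X@[..O/O../XX.]: (0,0)[X.O/O../XX.]-1* (0,1)[.XO/O../XX.]-1 (1,1)[..O/OX./XX.]-1 (1,2)[..O/O.X/XX.]-1 (2,2)[..O/O../XXX]-1
p2 O@[X.O/O../XX.]: (0,1)[XOO/O../XX.]+1* (1,1)[X.O/OO./XX.]+1 (1,2)[X.O/O.O/XX.]+1 (2,2)[X.O/O../XXO]+1
p3 X@[XOO/O../XX.] terminal -1; root [..O/O../XX.] d5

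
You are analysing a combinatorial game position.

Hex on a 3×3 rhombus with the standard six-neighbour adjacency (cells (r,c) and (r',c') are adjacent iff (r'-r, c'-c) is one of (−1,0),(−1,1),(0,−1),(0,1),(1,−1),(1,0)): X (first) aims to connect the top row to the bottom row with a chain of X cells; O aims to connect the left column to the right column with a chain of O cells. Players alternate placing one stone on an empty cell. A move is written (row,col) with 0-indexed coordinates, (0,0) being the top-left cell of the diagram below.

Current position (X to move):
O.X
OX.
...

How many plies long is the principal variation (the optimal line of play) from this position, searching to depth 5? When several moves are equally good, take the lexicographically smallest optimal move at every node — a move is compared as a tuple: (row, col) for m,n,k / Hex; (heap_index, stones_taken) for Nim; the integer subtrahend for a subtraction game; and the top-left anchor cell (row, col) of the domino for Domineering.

[O.X/OX./...] X move#1: (0,1):+1/OXX/OX./...*, (1,2):+1/O.X/OXX/..., (2,0):+1/O.X/OX./X.., (2,1):+1/O.X/OX./.X., (2,2):+1/O.X/OX./..X
[OXX/OX./...] O move#2: (1,2):-1/OXX/OXO/...*, (2,0):-1/OXX/OX./O.., (2,1):-1/OXX/OX./.O., (2,2):-1/OXX/OX./..O
[OXX/OXO/...] X move#3: (2,0):+1/OXX/OXO/X..*, (2,1):+1/OXX/OXO/.X., (2,2):+1/OXX/OXO/..X
[OXX/OXO/X..] end (terminal -1, O#4); searched O.X/OX./... to 5

PV length from [O.X/OX./...]: 3 plies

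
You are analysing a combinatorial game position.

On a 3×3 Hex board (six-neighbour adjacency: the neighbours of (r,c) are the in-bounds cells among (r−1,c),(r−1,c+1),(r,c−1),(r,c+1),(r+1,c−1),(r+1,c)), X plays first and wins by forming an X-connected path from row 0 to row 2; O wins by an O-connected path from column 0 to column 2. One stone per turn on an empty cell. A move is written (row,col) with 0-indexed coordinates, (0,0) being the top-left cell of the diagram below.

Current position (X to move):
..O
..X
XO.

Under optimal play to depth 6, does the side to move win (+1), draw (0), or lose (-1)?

ply 1, X at ..O/..X/XO. | (0,0)=-1→X.O/..X/XO.; (0,1)=+1→.XO/..X/XO.*; (1,0)=+1→..O/X.X/XO.; (1,1)=-1→..O/.XX/XO.; (2,2)=-1→..O/..X/XOX
ply 2, O at .XO/..X/XO. | (0,0)=-1→OXO/..X/XO.*; (1,0)=-1→.XO/O.X/XO.; (1,1)=-1→.XO/.OX/XO.; (2,2)=-1→.XO/..X/XOO
ply 3, X at OXO/..X/XO. | (1,0)=+1→OXO/X.X/XO.*; (1,1)=+1→OXO/.XX/XO.; (2,2)=+1→OXO/..X/XOX
ply 4: OXO/X.X/XO. is terminal -1 (O); from ..O/..X/XO. depth 6

value(..O/..X/XO., X) = +1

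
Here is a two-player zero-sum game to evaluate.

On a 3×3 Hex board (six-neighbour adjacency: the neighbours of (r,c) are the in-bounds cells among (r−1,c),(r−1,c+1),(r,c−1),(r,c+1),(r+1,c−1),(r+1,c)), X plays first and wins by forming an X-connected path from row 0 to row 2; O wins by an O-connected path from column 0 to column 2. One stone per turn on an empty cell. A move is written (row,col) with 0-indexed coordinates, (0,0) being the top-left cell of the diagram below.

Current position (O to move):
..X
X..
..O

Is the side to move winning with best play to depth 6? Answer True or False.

ply 1, O at ..X/X../..O | (0,0)=-1→O.X/X../..O*; (0,1)=-1→.OX/X../..O; (1,1)=-1→..X/XO./..O; (1,2)=-1→..X/X.O/..O; (2,0)=-1→..X/X../O.O; (2,1)=-1→..X/X../.OO
ply 2, X at O.X/X../..O | (0,1)=+1→OXX/X../..O*; (1,1)=+1→O.X/XX./..O; (1,2)=+1→O.X/X.X/..O; (2,0)=+1→O.X/X../X.O; (2,1)=+1→O.X/X../.XO
ply 3, O at OXX/X../..O | (1,1)=-1→OXX/XO./..O*; (1,2)=-1→OXX/X.O/..O; (2,0)=-1→OXX/X../O.O; (2,1)=-1→OXX/X../.OO
ply 4, X at OXX/XO./..O | (1,2)=+1→OXX/XOX/..O*; (2,0)=+1→OXX/XO./X.O; (2,1)=+1→OXX/XO./.XO
ply 5, O at OXX/XOX/..O | (2,0)=-1→OXX/XOX/O.O*; (2,1)=-1→OXX/XOX/.OO
ply 6, X at OXX/XOX/O.O | (2,1)=+1→OXX/XOX/OXO*
ply 7: OXX/XOX/OXO is terminal -1 (O); from ..X/X../..O depth 6

O winning at [..X/X../..O]: False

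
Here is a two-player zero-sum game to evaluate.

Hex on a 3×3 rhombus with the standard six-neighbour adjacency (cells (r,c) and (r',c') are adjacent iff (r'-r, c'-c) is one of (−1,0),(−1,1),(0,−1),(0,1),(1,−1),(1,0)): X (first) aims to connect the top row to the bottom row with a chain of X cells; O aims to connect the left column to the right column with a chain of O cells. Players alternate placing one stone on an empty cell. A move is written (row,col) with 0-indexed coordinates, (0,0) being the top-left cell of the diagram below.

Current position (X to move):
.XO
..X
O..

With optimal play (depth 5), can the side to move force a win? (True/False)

X winning at [.XO/..X/O..]: True

[.XO/..X/O..] X move#1: (0,0):-1/XXO/..X/O.., (1,0):-1/.XO/X.X/O.., (1,1):+1/.XO/.XX/O..*, (2,1):-1/.XO/..X/OX., (2,2):-1/.XO/..X/O.X
[.XO/.XX/O..] O move#2: (0,0):-1/OXO/.XX/O..*, (1,0):-1/.XO/OXX/O.., (2,1):-1/.XO/.XX/OO., (2,2):-1/.XO/.XX/O.O
[OXO/.XX/O..] X move#3: (1,0):+1/OXO/XXX/O..*, (2,1):+1/OXO/.XX/OX., (2,2):+1/OXO/.XX/O.X
[OXO/XXX/O..] O move#4: (2,1):-1/OXO/XXX/OO.*, (2,2):-1/OXO/XXX/O.O
[OXO/XXX/OO.] X move#5: (2,2):+1/OXO/XXX/OOX*
[OXO/XXX/OOX] end (terminal -1, O#6); searched .XO/..X/O.. to 5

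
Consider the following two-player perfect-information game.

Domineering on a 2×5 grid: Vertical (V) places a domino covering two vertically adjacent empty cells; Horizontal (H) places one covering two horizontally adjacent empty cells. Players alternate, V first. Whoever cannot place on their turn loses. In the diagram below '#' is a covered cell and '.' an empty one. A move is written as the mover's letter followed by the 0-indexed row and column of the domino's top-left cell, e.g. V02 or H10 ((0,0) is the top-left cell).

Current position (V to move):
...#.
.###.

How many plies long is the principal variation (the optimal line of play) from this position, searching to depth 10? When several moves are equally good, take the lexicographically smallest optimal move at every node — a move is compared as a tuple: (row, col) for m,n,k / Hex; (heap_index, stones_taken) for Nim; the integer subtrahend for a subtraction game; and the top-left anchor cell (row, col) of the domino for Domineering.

PV length from [...#./.###.]: 3 plies

ply 1, V at ...#./.###. | V00=+1→#..#./####.*; V04=-1→...##/.####
ply 2, H at #..#./####. | H01=-1→####./####.*
ply 3, V at ####./####. | V04=+1→#####/#####*
ply 4: #####/##### is terminal -1 (H); from ...#./.###. depth 10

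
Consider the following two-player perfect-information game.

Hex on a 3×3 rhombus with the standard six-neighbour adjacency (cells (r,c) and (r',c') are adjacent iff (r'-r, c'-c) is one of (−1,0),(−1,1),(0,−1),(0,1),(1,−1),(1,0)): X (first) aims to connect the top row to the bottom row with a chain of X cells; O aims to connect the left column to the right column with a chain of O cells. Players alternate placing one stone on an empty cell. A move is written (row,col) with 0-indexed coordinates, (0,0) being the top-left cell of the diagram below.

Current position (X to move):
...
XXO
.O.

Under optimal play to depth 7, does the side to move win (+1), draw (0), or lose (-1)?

ply 1, X at .../XXO/.O. | (0,0)=-1→X../XXO/.O.; (0,1)=-1→.X./XXO/.O.; (0,2)=-1→..X/XXO/.O.; (2,0)=+1→.../XXO/XO.*; (2,2)=-1→.../XXO/.OX
ply 2, O at .../XXO/XO. | (0,0)=-1→O../XXO/XO.*; (0,1)=-1→.O./XXO/XO.; (0,2)=-1→..O/XXO/XO.; (2,2)=-1→.../XXO/XOO
ply 3, X at O../XXO/XO. | (0,1)=+1→OX./XXO/XO.*; (0,2)=+1→O.X/XXO/XO.; (2,2)=+1→O../XXO/XOX
ply 4: OX./XXO/XO. is terminal -1 (O); from .../XXO/.O. depth 7

value(.../XXO/.O., X) = +1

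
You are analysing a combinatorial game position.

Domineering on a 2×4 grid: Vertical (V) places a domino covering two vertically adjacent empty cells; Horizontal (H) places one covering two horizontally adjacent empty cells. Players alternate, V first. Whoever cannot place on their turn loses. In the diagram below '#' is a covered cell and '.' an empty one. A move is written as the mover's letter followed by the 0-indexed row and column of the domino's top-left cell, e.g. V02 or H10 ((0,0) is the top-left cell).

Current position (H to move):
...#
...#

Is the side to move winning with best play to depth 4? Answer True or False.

p1 H@[...#/...#]: H00[##.#/...#]+1* H01[.###/...#]+1 H10[...#/##.#]+1 H11[...#/.###]+1
p2 V@[##.#/...#]: V02[####/..##]-1*
p3 H@[####/..##]: H10[####/####]+1*
p4 V@[####/####] terminal -1; root [...#/...#] d4

H winning at [...#/...#]: True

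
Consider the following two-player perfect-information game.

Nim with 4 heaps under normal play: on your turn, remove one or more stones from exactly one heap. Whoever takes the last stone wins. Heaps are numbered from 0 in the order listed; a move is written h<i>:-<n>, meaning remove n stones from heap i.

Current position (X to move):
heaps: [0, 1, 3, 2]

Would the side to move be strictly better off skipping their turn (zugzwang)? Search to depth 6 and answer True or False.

zugzwang((0,1,3,2), X) = True

[(0,1,3,2)] X move#1: h1:-1:-1/(0,0,3,2)*, h2:-1:-1/(0,1,2,2), h2:-2:-1/(0,1,1,2), h2:-3:-1/(0,1,0,2), h3:-1:-1/(0,1,3,1), h3:-2:-1/(0,1,3,0)
[(0,0,3,2)] O move#2: h2:-1:+1/(0,0,2,2)*, h2:-2:-1/(0,0,1,2), h2:-3:-1/(0,0,0,2), h3:-1:-1/(0,0,3,1), h3:-2:-1/(0,0,3,0)
[(0,0,2,2)] X move#3: h2:-1:-1/(0,0,1,2)*, h2:-2:-1/(0,0,0,2), h3:-1:-1/(0,0,2,1), h3:-2:-1/(0,0,2,0)
[(0,0,1,2)] O move#4: h2:-1:-1/(0,0,0,2), h3:-1:+1/(0,0,1,1)*, h3:-2:-1/(0,0,1,0)
[(0,0,1,1)] X move#5: h2:-1:-1/(0,0,0,1)*, h3:-1:-1/(0,0,1,0)
[(0,0,0,1)] O move#6: h3:-1:+1/(0,0,0,0)*
[(0,0,0,0)] end (terminal -1, X#7); searched (0,1,3,2) to 6
pass branch (O moves first from the same position):
  | [(0,1,3,2)] O move#1: h1:-1:-1/(0,0,3,2)*, h2:-1:-1/(0,1,2,2), h2:-2:-1/(0,1,1,2), h2:-3:-1/(0,1,0,2), h3:-1:-1/(0,1,3,1), h3:-2:-1/(0,1,3,0)
  | [(0,0,3,2)] X move#2: h2:-1:+1/(0,0,2,2)*, h2:-2:-1/(0,0,1,2), h2:-3:-1/(0,0,0,2), h3:-1:-1/(0,0,3,1), h3:-2:-1/(0,0,3,0)
  | [(0,0,2,2)] O move#3: h2:-1:-1/(0,0,1,2)*, h2:-2:-1/(0,0,0,2), h3:-1:-1/(0,0,2,1), h3:-2:-1/(0,0,2,0)
  | [(0,0,1,2)] X move#4: h2:-1:-1/(0,0,0,2), h3:-1:+1/(0,0,1,1)*, h3:-2:-1/(0,0,1,0)
  | [(0,0,1,1)] O move#5: h2:-1:-1/(0,0,0,1)*, h3:-1:-1/(0,0,1,0)
  | [(0,0,0,1)] X move#6: h3:-1:+1/(0,0,0,0)*
  | [(0,0,0,0)] end (terminal -1, O#7); searched (0,1,3,2) to 6
X moving scores -1; X passing scores +1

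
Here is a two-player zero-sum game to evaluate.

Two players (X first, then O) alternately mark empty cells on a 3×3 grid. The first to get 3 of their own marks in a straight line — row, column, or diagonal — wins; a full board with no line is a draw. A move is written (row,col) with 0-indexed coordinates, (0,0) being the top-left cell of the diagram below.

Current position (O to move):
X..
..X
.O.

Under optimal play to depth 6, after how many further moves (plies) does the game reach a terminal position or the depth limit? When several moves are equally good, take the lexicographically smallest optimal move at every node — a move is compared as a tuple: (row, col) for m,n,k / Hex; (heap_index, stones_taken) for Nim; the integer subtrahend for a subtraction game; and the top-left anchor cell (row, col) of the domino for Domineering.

PV length from [X../..X/.O.]: 6 plies

[X../..X/.O.] O move#1: (0,1):-1/XO./..X/.O., (0,2):-1/X.O/..X/.O., (1,0):-1/X../O.X/.O., (1,1):+0/X../.OX/.O.*, (2,0):-1/X../..X/OO., (2,2):-1/X../..X/.OO
[X../.OX/.O.] X move#2: (0,1):+0/XX./.OX/.O.*, (0,2):-1/X.X/.OX/.O., (1,0):-1/X../XOX/.O., (2,0):-1/X../.OX/XO., (2,2):-1/X../.OX/.OX
[XX./.OX/.O.] O move#3: (0,2):+0/XXO/.OX/.O.*, (1,0):-1/XX./OOX/.O., (2,0):-1/XX./.OX/OO., (2,2):-1/XX./.OX/.OO
[XXO/.OX/.O.] X move#4: (1,0):-1/XXO/XOX/.O., (2,0):+0/XXO/.OX/XO.*, (2,2):-1/XXO/.OX/.OX
[XXO/.OX/XO.] O move#5: (1,0):+0/XXO/OOX/XO.*, (2,2):-1/XXO/.OX/XOO
[XXO/OOX/XO.] X move#6: (2,2):+0/XXO/OOX/XOX*
[XXO/OOX/XOX] end (terminal +0, O#7); searched X../..X/.O. to 6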